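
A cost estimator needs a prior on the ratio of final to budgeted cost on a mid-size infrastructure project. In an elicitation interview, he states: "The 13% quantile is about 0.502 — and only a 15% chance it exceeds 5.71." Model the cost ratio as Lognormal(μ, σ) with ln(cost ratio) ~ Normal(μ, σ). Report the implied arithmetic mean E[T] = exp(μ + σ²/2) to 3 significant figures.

If T ~ Lognormal(μ,σ) then ln T ~ Normal(μ,σ), so the p-quantile of ln T is μ + z_p·σ.
ln(0.502) = -0.6892 and ln(5.71) = 1.742; z_{0.13} = -1.126, z_{0.85} = 1.036.
σ = (1.742 − -0.6892)/(1.036 − (-1.126)) = 1.124.
μ = -0.6892 − (-1.126)·1.124 = 0.577.
E[T] = exp(μ + σ²/2) = exp(0.577 + 0.6319) = 3.35.

E[T] ≈ 3.35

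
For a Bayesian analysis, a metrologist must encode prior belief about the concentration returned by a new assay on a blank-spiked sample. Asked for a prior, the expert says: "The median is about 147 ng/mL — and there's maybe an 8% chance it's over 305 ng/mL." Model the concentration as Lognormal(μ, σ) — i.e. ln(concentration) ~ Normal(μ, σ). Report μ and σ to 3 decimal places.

If T ~ Lognormal(μ,σ) then ln T ~ Normal(μ,σ), so the p-quantile of ln T is μ + z_p·σ.
ln(147) = 4.99 and ln(305) = 5.72; z_{0.5} = 0, z_{0.92} = 1.405.
σ = (5.72 − 4.99)/(1.405 − (0)) = 0.519.
μ = 4.99 − (0)·0.519 = 4.990.

μ ≈ 4.990, σ ≈ 0.519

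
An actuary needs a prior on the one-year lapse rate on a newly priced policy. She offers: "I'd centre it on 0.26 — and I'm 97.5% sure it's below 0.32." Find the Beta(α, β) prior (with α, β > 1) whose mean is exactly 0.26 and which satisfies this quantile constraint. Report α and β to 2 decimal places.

With mean 0.26 fixed, write α = 0.26s, β = 0.74s where s = α+β.
Need P(θ < 0.32) = 0.975 under Beta(0.26s, 0.74s). Normal approximation: (q−m)/√(m(1−m)/s) ≈ z_{0.975} = 1.96, so s ≈ 0.26·0.74·(1.96)²/(0.32−0.26)² = 205.3.
At s = 205.3: P(θ<0.32) ≈ 0.971. Adjusting to match 0.975 gives s ≈ 218.67.
So α = 0.26·218.67 ≈ 56.85, β = 0.74·218.67 ≈ 161.81.

α ≈ 56.85, β ≈ 161.81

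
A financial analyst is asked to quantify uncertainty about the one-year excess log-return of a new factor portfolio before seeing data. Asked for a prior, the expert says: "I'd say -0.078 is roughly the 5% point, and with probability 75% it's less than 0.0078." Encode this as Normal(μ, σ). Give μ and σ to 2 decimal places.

The p-quantile of Normal(μ,σ) is μ + z_p·σ, with z_{0.05} = -1.645 and z_{0.75} = 0.6745.
Eliminate σ: μ = (z₂·x₁ − z₁·x₂)/(z₂ − z₁) = (0.6745·-0.078 − (-1.645)·0.0078)/2.319 = -0.02.
Then σ = (x₂ − x₁)/(z₂ − z₁) = (0.0078 − -0.078)/2.319 = 0.04.

μ = -0.02, σ = 0.04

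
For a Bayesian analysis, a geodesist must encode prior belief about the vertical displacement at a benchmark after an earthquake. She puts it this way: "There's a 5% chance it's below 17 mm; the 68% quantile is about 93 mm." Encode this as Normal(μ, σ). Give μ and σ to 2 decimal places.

The p-quantile of Normal(μ,σ) is μ + z_p·σ, with z_{0.05} = -1.645 and z_{0.68} = 0.4677.
Eliminate σ: μ = (z₂·x₁ − z₁·x₂)/(z₂ − z₁) = (0.4677·17 − (-1.645)·93)/2.113 = 76.17.
Then σ = (x₂ − x₁)/(z₂ − z₁) = (93 − 17)/2.113 = 35.98.

μ = 76.17, σ = 35.98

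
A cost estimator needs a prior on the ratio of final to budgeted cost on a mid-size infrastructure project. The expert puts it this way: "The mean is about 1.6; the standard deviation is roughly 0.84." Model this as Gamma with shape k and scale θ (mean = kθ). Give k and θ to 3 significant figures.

k ≈ 3.63, θ ≈ 0.441

For Gamma(k, scale θ): mean = kθ, variance = kθ², so CV = 1/√k.
CV = SD/mean = 0.84/1.6 = 0.525, hence k = 1/CV² = 3.63.
Then θ = mean/k = 1.6/3.63 = 0.441.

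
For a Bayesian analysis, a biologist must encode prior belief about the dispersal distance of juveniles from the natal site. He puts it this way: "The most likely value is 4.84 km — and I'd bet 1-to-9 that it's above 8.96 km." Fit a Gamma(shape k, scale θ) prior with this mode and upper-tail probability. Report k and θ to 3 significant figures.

Gamma(k,θ) with k>1 has mode (k−1)θ, so θ = 4.84/(k−1).
Need P(X < 8.96) = 0.9 with θ tied to k this way. Start at k = 2, θ = 4.84: P(X<8.96) ≈ 0.552.
Too low — raise k to concentrate. Iterating converges to k ≈ 6.03.
Then θ = 4.84/(6.03−1) ≈ 0.962.

k ≈ 6.03, θ ≈ 0.962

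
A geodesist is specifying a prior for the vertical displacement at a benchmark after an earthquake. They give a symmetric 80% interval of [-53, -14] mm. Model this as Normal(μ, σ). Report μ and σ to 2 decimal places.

A symmetric 80% interval runs μ ± z·σ with z = 1.282.
Half-width = 19.5, so σ = 19.5/1.282 = 15.22.
μ is the interval midpoint, -33.50.

μ = -33.50, σ = 15.22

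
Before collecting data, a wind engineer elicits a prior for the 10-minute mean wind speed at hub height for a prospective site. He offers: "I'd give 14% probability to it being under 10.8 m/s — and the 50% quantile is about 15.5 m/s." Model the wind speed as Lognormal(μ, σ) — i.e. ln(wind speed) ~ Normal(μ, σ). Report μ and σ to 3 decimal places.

If T ~ Lognormal(μ,σ) then ln T ~ Normal(μ,σ), so the p-quantile of ln T is μ + z_p·σ.
ln(10.8) = 2.38 and ln(15.5) = 2.741; z_{0.14} = -1.08, z_{0.5} = 0.
σ = (2.741 − 2.38)/(0 − (-1.08)) = 0.334.
μ = 2.38 − (-1.08)·0.334 = 2.741.

μ ≈ 2.741, σ ≈ 0.334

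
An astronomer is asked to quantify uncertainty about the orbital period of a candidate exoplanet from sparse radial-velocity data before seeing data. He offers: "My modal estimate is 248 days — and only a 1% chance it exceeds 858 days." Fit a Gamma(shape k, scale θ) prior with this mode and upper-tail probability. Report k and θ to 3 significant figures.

Gamma(k,θ) with k>1 has mode (k−1)θ, so θ = 248/(k−1).
Need P(X < 858) = 0.99 with θ tied to k this way. Start at k = 2, θ = 248: P(X<858) ≈ 0.860.
Too low — raise k to concentrate. Iterating converges to k ≈ 3.82.
Then θ = 248/(3.82−1) ≈ 87.9.

k ≈ 3.82, θ ≈ 87.9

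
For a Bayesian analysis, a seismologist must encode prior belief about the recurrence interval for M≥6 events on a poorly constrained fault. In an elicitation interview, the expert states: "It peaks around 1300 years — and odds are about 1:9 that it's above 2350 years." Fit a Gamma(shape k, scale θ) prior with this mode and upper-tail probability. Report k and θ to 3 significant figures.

Gamma(k,θ) with k>1 has mode (k−1)θ, so θ = 1300/(k−1).
Need P(X < 2350) = 0.9 with θ tied to k this way. Start at k = 2, θ = 1300: P(X<2350) ≈ 0.539.
Too low — raise k to concentrate. Iterating converges to k ≈ 6.43.
Then θ = 1300/(6.43−1) ≈ 239.

k ≈ 6.43, θ ≈ 239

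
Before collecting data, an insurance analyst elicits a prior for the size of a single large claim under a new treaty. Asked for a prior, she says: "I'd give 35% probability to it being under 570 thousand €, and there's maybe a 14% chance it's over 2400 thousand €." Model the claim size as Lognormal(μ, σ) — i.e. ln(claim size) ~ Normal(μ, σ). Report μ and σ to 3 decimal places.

If T ~ Lognormal(μ,σ) then ln T ~ Normal(μ,σ), so the p-quantile of ln T is μ + z_p·σ.
ln(570) = 6.346 and ln(2400) = 7.783; z_{0.35} = -0.3853, z_{0.86} = 1.08.
σ = (7.783 − 6.346)/(1.08 − (-0.3853)) = 0.981.
μ = 6.346 − (-0.3853)·0.981 = 6.724.

μ ≈ 6.724, σ ≈ 0.981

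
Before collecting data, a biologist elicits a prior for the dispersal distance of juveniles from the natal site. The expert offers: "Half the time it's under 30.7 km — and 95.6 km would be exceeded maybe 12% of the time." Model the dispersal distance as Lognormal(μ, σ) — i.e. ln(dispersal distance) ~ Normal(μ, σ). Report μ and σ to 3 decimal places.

If T ~ Lognormal(μ,σ) then ln T ~ Normal(μ,σ), so the p-quantile of ln T is μ + z_p·σ.
ln(30.7) = 3.424 and ln(95.6) = 4.56; z_{0.5} = 0, z_{0.88} = 1.175.
σ = (4.56 − 3.424)/(1.175 − (0)) = 0.967.
μ = 3.424 − (0)·0.967 = 3.424.

μ ≈ 3.424, σ ≈ 0.967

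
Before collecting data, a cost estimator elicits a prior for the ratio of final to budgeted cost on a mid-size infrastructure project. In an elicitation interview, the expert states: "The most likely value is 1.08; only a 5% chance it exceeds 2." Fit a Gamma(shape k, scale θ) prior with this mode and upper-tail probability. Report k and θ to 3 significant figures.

k ≈ 8.33, θ ≈ 0.147

Gamma(k,θ) with k>1 has mode (k−1)θ, so θ = 1.08/(k−1).
Need P(X < 2) = 0.95 with θ tied to k this way. Start at k = 2, θ = 1.08: P(X<2) ≈ 0.552.
Too low — raise k to concentrate. Iterating converges to k ≈ 8.33.
Then θ = 1.08/(8.33−1) ≈ 0.147.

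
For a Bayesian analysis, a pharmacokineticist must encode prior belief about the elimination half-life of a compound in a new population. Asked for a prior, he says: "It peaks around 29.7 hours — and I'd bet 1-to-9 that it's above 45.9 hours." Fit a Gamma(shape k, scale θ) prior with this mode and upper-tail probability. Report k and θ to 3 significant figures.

k ≈ 10.9, θ ≈ 3.01

Gamma(k,θ) with k>1 has mode (k−1)θ, so θ = 29.7/(k−1).
Need P(X < 45.9) = 0.9 with θ tied to k this way. Start at k = 2, θ = 29.7: P(X<45.9) ≈ 0.457.
Too low — raise k to concentrate. Iterating converges to k ≈ 10.9.
Then θ = 29.7/(10.9−1) ≈ 3.01.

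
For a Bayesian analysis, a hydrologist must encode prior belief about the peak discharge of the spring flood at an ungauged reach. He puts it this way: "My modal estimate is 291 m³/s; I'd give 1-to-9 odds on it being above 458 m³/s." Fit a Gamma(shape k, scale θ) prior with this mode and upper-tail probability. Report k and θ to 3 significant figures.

Gamma(k,θ) with k>1 has mode (k−1)θ, so θ = 291/(k−1).
Need P(X < 458) = 0.9 with θ tied to k this way. Start at k = 2, θ = 291: P(X<458) ≈ 0.467.
Too low — raise k to concentrate. Iterating converges to k ≈ 10.1.
Then θ = 291/(10.1−1) ≈ 31.9.

k ≈ 10.1, θ ≈ 31.9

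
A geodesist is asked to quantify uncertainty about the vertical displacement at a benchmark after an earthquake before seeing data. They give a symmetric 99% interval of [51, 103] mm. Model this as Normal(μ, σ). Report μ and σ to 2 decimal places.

A symmetric 99% interval runs μ ± z·σ with z = 2.576.
Half-width = 26, so σ = 26/2.576 = 10.09.
μ is the interval midpoint, 77.00.

μ = 77.00, σ = 10.09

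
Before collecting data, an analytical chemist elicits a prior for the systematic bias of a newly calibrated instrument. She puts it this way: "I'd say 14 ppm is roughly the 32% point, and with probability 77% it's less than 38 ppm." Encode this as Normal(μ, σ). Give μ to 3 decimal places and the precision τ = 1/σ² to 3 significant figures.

For Normal(μ,σ), the p-quantile is μ + z_p·σ. Here z_{0.32} = -0.4677, z_{0.77} = 0.7388.
So 14 = μ − 0.4677σ and 38 = μ + 0.7388σ.
Subtracting: σ = (38 − 14)/(0.7388 − (-0.4677)) = 19.891.
Then μ = 14 − (-0.4677)·19.891 = 23.303.
Precision τ = 1/σ² = 1/19.89² = 0.00253.

μ = 23.303, τ = 0.00253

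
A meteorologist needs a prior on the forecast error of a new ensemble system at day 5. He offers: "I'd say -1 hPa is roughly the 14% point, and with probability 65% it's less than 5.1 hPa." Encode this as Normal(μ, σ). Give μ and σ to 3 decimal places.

For Normal(μ,σ), the p-quantile is μ + z_p·σ. Here z_{0.14} = -1.08, z_{0.65} = 0.3853.
So -1 = μ − 1.08σ and 5.1 = μ + 0.3853σ.
Subtracting: σ = (5.1 − -1)/(0.3853 − (-1.08)) = 4.162.
Then μ = -1 − (-1.08)·4.162 = 3.496.

μ = 3.496, σ = 4.162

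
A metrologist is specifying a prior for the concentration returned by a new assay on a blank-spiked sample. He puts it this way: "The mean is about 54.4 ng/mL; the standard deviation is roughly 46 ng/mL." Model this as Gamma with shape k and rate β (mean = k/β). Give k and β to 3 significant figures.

For Gamma(k, rate β): mean = k/β, variance = k/β², so CV = 1/√k.
CV = SD/mean = 46/54.4 = 0.8456, hence k = 1/CV² = 1.4.
Then β = k/mean = 1.4/54.4 = 0.0257.

k ≈ 1.4, β ≈ 0.0257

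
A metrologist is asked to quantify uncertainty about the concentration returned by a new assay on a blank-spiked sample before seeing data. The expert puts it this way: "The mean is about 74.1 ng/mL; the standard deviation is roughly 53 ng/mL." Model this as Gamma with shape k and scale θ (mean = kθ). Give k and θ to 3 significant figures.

For Gamma(k, scale θ): mean = kθ, variance = kθ², so CV = 1/√k.
CV = SD/mean = 53/74.1 = 0.7152, hence k = 1/CV² = 1.95.
Then θ = mean/k = 74.1/1.95 = 37.9.

k ≈ 1.95, θ ≈ 37.9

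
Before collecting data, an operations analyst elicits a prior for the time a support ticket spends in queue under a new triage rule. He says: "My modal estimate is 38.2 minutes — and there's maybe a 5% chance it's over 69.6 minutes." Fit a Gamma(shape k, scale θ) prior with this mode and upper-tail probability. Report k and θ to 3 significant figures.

Gamma(k,θ) with k>1 has mode (k−1)θ, so θ = 38.2/(k−1).
Need P(X < 69.6) = 0.95 with θ tied to k this way. Start at k = 2, θ = 38.2: P(X<69.6) ≈ 0.544.
Too low — raise k to concentrate. Iterating converges to k ≈ 8.74.
Then θ = 38.2/(8.74−1) ≈ 4.94.

k ≈ 8.74, θ ≈ 4.94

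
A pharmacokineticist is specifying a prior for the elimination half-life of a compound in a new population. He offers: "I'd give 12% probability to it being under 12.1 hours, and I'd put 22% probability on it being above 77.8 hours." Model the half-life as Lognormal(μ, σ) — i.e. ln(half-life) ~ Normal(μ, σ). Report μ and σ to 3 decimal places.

μ ≈ 3.616, σ ≈ 0.956

If T ~ Lognormal(μ,σ) then ln T ~ Normal(μ,σ), so the p-quantile of ln T is μ + z_p·σ.
ln(12.1) = 2.493 and ln(77.8) = 4.354; z_{0.12} = -1.175, z_{0.78} = 0.7722.
σ = (4.354 − 2.493)/(0.7722 − (-1.175)) = 0.956.
μ = 2.493 − (-1.175)·0.956 = 3.616.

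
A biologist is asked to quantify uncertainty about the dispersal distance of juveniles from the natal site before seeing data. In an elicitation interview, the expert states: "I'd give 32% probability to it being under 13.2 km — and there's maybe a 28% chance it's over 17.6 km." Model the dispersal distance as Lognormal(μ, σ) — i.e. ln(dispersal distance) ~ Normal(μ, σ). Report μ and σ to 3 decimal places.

μ ≈ 2.708, σ ≈ 0.274

If T ~ Lognormal(μ,σ) then ln T ~ Normal(μ,σ), so the p-quantile of ln T is μ + z_p·σ.
ln(13.2) = 2.58 and ln(17.6) = 2.868; z_{0.32} = -0.4677, z_{0.72} = 0.5828.
σ = (2.868 − 2.58)/(0.5828 − (-0.4677)) = 0.274.
μ = 2.58 − (-0.4677)·0.274 = 2.708.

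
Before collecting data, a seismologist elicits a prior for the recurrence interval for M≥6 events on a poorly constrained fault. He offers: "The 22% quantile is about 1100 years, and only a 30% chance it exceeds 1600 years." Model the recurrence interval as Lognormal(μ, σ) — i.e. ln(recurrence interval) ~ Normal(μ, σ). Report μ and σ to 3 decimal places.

μ ≈ 7.226, σ ≈ 0.289

If T ~ Lognormal(μ,σ) then ln T ~ Normal(μ,σ), so the p-quantile of ln T is μ + z_p·σ.
ln(1100) = 7.003 and ln(1600) = 7.378; z_{0.22} = -0.7722, z_{0.7} = 0.5244.
σ = (7.378 − 7.003)/(0.5244 − (-0.7722)) = 0.289.
μ = 7.003 − (-0.7722)·0.289 = 7.226.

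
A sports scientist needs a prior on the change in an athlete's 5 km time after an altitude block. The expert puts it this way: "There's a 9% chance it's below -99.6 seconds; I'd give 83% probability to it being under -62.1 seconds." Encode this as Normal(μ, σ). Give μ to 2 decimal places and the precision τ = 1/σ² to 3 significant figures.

μ = -77.69, τ = 0.00375

The p-quantile of Normal(μ,σ) is μ + z_p·σ, with z_{0.09} = -1.341 and z_{0.83} = 0.9542.
Eliminate σ: μ = (z₂·x₁ − z₁·x₂)/(z₂ − z₁) = (0.9542·-99.6 − (-1.341)·-62.1)/2.295 = -77.69.
Then σ = (x₂ − x₁)/(z₂ − z₁) = (-62.1 − -99.6)/2.295 = 16.34.
Precision τ = 1/σ² = 1/16.34² = 0.00375.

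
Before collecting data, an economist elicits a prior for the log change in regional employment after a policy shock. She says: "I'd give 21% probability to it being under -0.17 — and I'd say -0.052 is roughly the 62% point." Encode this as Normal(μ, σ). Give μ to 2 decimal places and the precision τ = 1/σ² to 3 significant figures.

μ = -0.08, τ = 88.8

The p-quantile of Normal(μ,σ) is μ + z_p·σ, with z_{0.21} = -0.8064 and z_{0.62} = 0.3055.
Eliminate σ: μ = (z₂·x₁ − z₁·x₂)/(z₂ − z₁) = (0.3055·-0.17 − (-0.8064)·-0.052)/1.112 = -0.08.
Then σ = (x₂ − x₁)/(z₂ − z₁) = (-0.052 − -0.17)/1.112 = 0.11.
Precision τ = 1/σ² = 1/0.1061² = 88.8.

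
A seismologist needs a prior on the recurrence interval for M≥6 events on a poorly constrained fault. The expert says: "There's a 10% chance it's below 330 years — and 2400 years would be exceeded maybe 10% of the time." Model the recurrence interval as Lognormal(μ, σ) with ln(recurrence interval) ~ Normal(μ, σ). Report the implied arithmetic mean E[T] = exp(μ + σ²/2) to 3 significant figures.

E[T] ≈ 1200 years

If T ~ Lognormal(μ,σ) then ln T ~ Normal(μ,σ), so the p-quantile of ln T is μ + z_p·σ.
ln(330) = 5.799 and ln(2400) = 7.783; z_{0.1} = -1.282, z_{0.9} = 1.282.
σ = (7.783 − 5.799)/(1.282 − (-1.282)) = 0.774.
μ = 5.799 − (-1.282)·0.774 = 6.791.
E[T] = exp(μ + σ²/2) = exp(6.791 + 0.2996) = 1200 years.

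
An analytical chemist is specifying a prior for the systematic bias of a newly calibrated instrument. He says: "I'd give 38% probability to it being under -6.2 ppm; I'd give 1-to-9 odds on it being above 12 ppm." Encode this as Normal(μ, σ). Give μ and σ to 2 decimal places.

μ = -2.70, σ = 11.47

For Normal(μ,σ), the p-quantile is μ + z_p·σ. Here z_{0.38} = -0.3055, z_{0.9} = 1.282.
So -6.2 = μ − 0.3055σ and 12 = μ + 1.282σ.
Subtracting: σ = (12 − -6.2)/(1.282 − (-0.3055)) = 11.47.
Then μ = -6.2 − (-0.3055)·11.47 = -2.70.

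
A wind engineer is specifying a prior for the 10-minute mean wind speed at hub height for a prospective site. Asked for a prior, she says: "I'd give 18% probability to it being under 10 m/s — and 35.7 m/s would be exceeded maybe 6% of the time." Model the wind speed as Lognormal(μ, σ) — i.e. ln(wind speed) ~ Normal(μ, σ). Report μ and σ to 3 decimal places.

μ ≈ 2.774, σ ≈ 0.515

If T ~ Lognormal(μ,σ) then ln T ~ Normal(μ,σ), so the p-quantile of ln T is μ + z_p·σ.
ln(10) = 2.303 and ln(35.7) = 3.575; z_{0.18} = -0.9154, z_{0.94} = 1.555.
σ = (3.575 − 2.303)/(1.555 − (-0.9154)) = 0.515.
μ = 2.303 − (-0.9154)·0.515 = 2.774.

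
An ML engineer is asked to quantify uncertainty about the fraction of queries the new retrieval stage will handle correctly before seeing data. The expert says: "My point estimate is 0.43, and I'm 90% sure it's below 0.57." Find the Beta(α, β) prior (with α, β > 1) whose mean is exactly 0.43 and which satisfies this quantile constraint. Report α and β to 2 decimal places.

α ≈ 8.87, β ≈ 11.76

With mean 0.43 fixed, write α = 0.43s, β = 0.57s where s = α+β.
Need P(θ < 0.57) = 0.9 under Beta(0.43s, 0.57s). Normal approximation: (q−m)/√(m(1−m)/s) ≈ z_{0.9} = 1.28, so s ≈ 0.43·0.57·(1.28)²/(0.57−0.43)² = 20.5.
At s = 20.5: P(θ<0.57) ≈ 0.899. Adjusting to match 0.9 gives s ≈ 20.64.
So α = 0.43·20.64 ≈ 8.87, β = 0.57·20.64 ≈ 11.76.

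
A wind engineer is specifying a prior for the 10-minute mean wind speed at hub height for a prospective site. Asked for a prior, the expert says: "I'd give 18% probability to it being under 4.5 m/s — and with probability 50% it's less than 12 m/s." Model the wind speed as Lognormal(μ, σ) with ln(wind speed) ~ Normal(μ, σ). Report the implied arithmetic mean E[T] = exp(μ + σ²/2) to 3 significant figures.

E[T] ≈ 21.3 m/s

If T ~ Lognormal(μ,σ) then ln T ~ Normal(μ,σ), so the p-quantile of ln T is μ + z_p·σ.
ln(4.5) = 1.504 and ln(12) = 2.485; z_{0.18} = -0.9154, z_{0.5} = 0.
σ = (2.485 − 1.504)/(0 − (-0.9154)) = 1.072.
μ = 1.504 − (-0.9154)·1.072 = 2.485.
E[T] = exp(μ + σ²/2) = exp(2.485 + 0.5741) = 21.3 m/s.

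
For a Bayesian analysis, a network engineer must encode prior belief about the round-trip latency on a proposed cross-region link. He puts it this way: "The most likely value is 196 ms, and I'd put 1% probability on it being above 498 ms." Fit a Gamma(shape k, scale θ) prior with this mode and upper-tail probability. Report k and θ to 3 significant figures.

k ≈ 6.38, θ ≈ 36.4

Gamma(k,θ) with k>1 has mode (k−1)θ, so θ = 196/(k−1).
Need P(X < 498) = 0.99 with θ tied to k this way. Start at k = 2, θ = 196: P(X<498) ≈ 0.721.
Too low — raise k to concentrate. Iterating converges to k ≈ 6.38.
Then θ = 196/(6.38−1) ≈ 36.4.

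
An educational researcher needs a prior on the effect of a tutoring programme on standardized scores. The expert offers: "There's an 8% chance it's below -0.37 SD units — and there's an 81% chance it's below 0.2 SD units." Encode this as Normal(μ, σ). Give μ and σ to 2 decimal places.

The p-quantile of Normal(μ,σ) is μ + z_p·σ, with z_{0.08} = -1.405 and z_{0.81} = 0.8779.
Eliminate σ: μ = (z₂·x₁ − z₁·x₂)/(z₂ − z₁) = (0.8779·-0.37 − (-1.405)·0.2)/2.283 = -0.02.
Then σ = (x₂ − x₁)/(z₂ − z₁) = (0.2 − -0.37)/2.283 = 0.25.

μ = -0.02, σ = 0.25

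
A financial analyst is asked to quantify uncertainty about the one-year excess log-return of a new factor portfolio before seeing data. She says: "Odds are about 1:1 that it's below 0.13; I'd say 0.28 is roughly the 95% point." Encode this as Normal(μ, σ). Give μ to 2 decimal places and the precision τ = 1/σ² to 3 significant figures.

μ = 0.13, τ = 120

The p-quantile of Normal(μ,σ) is μ + z_p·σ, with z_{0.5} = 0 and z_{0.95} = 1.645.
Eliminate σ: μ = (z₂·x₁ − z₁·x₂)/(z₂ − z₁) = (1.645·0.13 − (0)·0.28)/1.645 = 0.13.
Then σ = (x₂ − x₁)/(z₂ − z₁) = (0.28 − 0.13)/1.645 = 0.09.
Precision τ = 1/σ² = 1/0.09119² = 120.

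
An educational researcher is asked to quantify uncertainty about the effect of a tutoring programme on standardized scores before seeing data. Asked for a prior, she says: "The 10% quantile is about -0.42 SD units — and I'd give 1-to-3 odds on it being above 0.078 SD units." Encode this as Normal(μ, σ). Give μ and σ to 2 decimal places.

μ = -0.09, σ = 0.25

For Normal(μ,σ), the p-quantile is μ + z_p·σ. Here z_{0.1} = -1.282, z_{0.75} = 0.6745.
So -0.42 = μ − 1.282σ and 0.078 = μ + 0.6745σ.
Subtracting: σ = (0.078 − -0.42)/(0.6745 − (-1.282)) = 0.25.
Then μ = -0.42 − (-1.282)·0.25 = -0.09.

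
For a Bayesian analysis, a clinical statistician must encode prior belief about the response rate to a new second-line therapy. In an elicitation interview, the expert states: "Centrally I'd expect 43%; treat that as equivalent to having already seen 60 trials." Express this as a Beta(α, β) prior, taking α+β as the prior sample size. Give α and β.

α = 25.8, β = 34.2

Under the effective-sample-size interpretation, Beta(α, β) has prior mean α/(α+β) and prior sample size α+β.
So α+β = 60 and α/(α+β) = 0.43, giving α = 0.43·60 = 25.8 and β = 60 − 25.8 = 34.2.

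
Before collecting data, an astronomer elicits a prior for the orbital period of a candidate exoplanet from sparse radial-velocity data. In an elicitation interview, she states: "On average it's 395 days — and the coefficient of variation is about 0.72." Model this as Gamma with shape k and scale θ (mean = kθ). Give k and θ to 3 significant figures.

For Gamma(k, scale θ): mean = kθ, variance = kθ², so CV = 1/√k.
CV = 0.72, hence k = 1/CV² = 1.93.
Then θ = mean/k = 395/1.93 = 205.

k ≈ 1.93, θ ≈ 205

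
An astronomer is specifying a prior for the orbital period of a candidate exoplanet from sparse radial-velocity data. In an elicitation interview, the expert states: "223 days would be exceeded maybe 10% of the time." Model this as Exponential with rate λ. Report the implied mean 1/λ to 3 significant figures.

P(T > 223.0) = e^(−λ·223.0) = 0.1, so λ = −ln(0.1)/223.0 = 0.0103.
Mean = 1/λ = 96.8 days.

mean ≈ 96.8 days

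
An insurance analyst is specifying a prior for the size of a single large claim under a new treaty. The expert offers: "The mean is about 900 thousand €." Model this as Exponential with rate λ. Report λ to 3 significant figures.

Exponential mean = 1/λ, so λ = 1/900.0 = 0.00111.

λ ≈ 0.00111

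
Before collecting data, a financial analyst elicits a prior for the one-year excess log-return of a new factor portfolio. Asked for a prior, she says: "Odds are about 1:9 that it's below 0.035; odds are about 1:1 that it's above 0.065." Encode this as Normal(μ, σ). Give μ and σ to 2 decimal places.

For Normal(μ,σ), the p-quantile is μ + z_p·σ. Here z_{0.1} = -1.282, z_{0.5} = 0.
So 0.035 = μ − 1.282σ and 0.065 = μ + 0σ.
Subtracting: σ = (0.065 − 0.035)/(0 − (-1.282)) = 0.02.
Then μ = 0.035 − (-1.282)·0.02 = 0.07.

μ = 0.07, σ = 0.02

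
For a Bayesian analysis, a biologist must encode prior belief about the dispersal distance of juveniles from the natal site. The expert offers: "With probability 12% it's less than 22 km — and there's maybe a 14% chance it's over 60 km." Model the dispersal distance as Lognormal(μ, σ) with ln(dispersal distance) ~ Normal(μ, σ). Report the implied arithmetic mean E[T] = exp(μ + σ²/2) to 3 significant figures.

If T ~ Lognormal(μ,σ) then ln T ~ Normal(μ,σ), so the p-quantile of ln T is μ + z_p·σ.
ln(22) = 3.091 and ln(60) = 4.094; z_{0.12} = -1.175, z_{0.86} = 1.08.
σ = (4.094 − 3.091)/(1.08 − (-1.175)) = 0.445.
μ = 3.091 − (-1.175)·0.445 = 3.614.
E[T] = exp(μ + σ²/2) = exp(3.614 + 0.0990) = 41 km.

E[T] ≈ 41 km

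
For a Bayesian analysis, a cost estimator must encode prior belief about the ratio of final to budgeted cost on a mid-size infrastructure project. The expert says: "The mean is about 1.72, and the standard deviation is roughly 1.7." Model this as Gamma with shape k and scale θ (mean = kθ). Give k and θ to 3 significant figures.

For Gamma(k, scale θ): mean = kθ, variance = kθ², so CV = 1/√k.
CV = SD/mean = 1.7/1.72 = 0.9884, hence k = 1/CV² = 1.02.
Then θ = mean/k = 1.72/1.02 = 1.68.

k ≈ 1.02, θ ≈ 1.68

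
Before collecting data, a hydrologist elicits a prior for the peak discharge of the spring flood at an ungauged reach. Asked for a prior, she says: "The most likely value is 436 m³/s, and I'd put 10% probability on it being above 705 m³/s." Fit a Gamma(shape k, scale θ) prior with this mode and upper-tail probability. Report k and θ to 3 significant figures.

Gamma(k,θ) with k>1 has mode (k−1)θ, so θ = 436/(k−1).
Need P(X < 705) = 0.9 with θ tied to k this way. Start at k = 2, θ = 436: P(X<705) ≈ 0.481.
Too low — raise k to concentrate. Iterating converges to k ≈ 9.15.
Then θ = 436/(9.15−1) ≈ 53.5.

k ≈ 9.15, θ ≈ 53.5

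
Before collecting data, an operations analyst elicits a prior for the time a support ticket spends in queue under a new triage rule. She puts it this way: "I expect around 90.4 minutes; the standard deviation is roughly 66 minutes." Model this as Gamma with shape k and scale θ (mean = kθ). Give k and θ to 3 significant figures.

k ≈ 1.88, θ ≈ 48.2

For Gamma(k, scale θ): mean = kθ, variance = kθ², so CV = 1/√k.
CV = SD/mean = 66/90.4 = 0.7301, hence k = 1/CV² = 1.88.
Then θ = mean/k = 90.4/1.88 = 48.2.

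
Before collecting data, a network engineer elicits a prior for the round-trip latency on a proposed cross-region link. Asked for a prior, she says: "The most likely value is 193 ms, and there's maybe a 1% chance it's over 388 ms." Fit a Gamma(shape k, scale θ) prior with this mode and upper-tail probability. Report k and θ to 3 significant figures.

Gamma(k,θ) with k>1 has mode (k−1)θ, so θ = 193/(k−1).
Need P(X < 388) = 0.99 with θ tied to k this way. Start at k = 2, θ = 193: P(X<388) ≈ 0.597.
Too low — raise k to concentrate. Iterating converges to k ≈ 11.1.
Then θ = 193/(11.1−1) ≈ 19.2.

k ≈ 11.1, θ ≈ 19.2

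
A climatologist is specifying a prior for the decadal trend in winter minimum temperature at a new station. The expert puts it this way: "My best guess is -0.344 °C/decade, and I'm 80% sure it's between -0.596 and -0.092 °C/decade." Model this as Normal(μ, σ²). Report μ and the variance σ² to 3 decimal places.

μ = -0.344, σ² = 0.039

A symmetric 80% interval runs μ ± z·σ with z = 1.282.
Half-width = 0.252, so σ = 0.252/1.282 = 0.1966 and σ² = 0.039.
μ is the stated best guess, -0.344.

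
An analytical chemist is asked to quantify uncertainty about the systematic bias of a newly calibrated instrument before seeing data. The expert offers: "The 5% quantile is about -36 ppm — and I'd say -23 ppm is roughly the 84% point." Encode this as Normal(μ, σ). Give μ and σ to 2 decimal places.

μ = -27.90, σ = 4.93

The p-quantile of Normal(μ,σ) is μ + z_p·σ, with z_{0.05} = -1.645 and z_{0.84} = 0.9945.
Eliminate σ: μ = (z₂·x₁ − z₁·x₂)/(z₂ − z₁) = (0.9945·-36 − (-1.645)·-23)/2.639 = -27.90.
Then σ = (x₂ − x₁)/(z₂ − z₁) = (-23 − -36)/2.639 = 4.93.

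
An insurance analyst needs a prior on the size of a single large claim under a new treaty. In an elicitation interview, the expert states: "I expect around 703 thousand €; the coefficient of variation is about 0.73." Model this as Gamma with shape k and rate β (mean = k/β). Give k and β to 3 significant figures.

For Gamma(k, rate β): mean = k/β, variance = k/β², so CV = 1/√k.
CV = 0.73, hence k = 1/CV² = 1.88.
Then β = k/mean = 1.88/703 = 0.00267.

k ≈ 1.88, β ≈ 0.00267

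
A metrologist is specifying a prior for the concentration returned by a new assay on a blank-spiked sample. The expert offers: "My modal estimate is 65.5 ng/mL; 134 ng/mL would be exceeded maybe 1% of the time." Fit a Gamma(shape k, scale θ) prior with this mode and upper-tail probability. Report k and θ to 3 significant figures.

Gamma(k,θ) with k>1 has mode (k−1)θ, so θ = 65.5/(k−1).
Need P(X < 134) = 0.99 with θ tied to k this way. Start at k = 2, θ = 65.5: P(X<134) ≈ 0.606.
Too low — raise k to concentrate. Iterating converges to k ≈ 10.5.
Then θ = 65.5/(10.5−1) ≈ 6.86.

k ≈ 10.5, θ ≈ 6.86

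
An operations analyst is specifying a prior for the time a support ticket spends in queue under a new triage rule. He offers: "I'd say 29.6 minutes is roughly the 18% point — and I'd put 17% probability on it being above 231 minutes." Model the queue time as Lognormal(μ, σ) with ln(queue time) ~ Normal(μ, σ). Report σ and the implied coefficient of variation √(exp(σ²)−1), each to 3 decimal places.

If T ~ Lognormal(μ,σ) then ln T ~ Normal(μ,σ), so the p-quantile of ln T is μ + z_p·σ.
ln(29.6) = 3.388 and ln(231) = 5.442; z_{0.18} = -0.9154, z_{0.83} = 0.9542.
σ = (5.442 − 3.388)/(0.9542 − (-0.9154)) = 1.099.
μ = 3.388 − (-0.9154)·1.099 = 4.394.
CV = √(exp(σ²)−1) = √(exp(1.2078)−1) = 1.532.

σ ≈ 1.099, CV ≈ 1.532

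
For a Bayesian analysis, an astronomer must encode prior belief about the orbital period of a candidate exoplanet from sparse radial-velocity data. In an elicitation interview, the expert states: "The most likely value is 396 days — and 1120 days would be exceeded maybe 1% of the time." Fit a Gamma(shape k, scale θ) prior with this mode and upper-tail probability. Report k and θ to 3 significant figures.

Gamma(k,θ) with k>1 has mode (k−1)θ, so θ = 396/(k−1).
Need P(X < 1120) = 0.99 with θ tied to k this way. Start at k = 2, θ = 396: P(X<1120) ≈ 0.774.
Too low — raise k to concentrate. Iterating converges to k ≈ 5.22.
Then θ = 396/(5.22−1) ≈ 93.8.

k ≈ 5.22, θ ≈ 93.8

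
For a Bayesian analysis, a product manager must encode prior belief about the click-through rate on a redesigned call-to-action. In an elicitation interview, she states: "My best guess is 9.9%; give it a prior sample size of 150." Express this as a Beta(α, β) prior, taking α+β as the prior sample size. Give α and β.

α = 14.85, β = 135.15

Under the effective-sample-size interpretation, Beta(α, β) has prior mean α/(α+β) and prior sample size α+β.
So α+β = 150 and α/(α+β) = 0.099, giving α = 0.099·150 = 14.85 and β = 150 − 14.85 = 135.15.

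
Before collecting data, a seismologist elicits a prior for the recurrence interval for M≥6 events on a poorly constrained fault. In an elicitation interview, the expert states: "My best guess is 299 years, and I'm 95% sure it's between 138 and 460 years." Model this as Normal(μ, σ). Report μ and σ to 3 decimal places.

μ = 299.000, σ = 82.144

A symmetric 95% interval runs μ ± z·σ with z = 1.96.
Half-width = 161, so σ = 161/1.96 = 82.144.
μ is the stated best guess, 299.000.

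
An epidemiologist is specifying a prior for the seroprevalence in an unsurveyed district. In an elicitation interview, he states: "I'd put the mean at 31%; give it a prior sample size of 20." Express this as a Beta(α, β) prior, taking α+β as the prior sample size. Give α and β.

α = 6.2, β = 13.8

Under the effective-sample-size interpretation, Beta(α, β) has prior mean α/(α+β) and prior sample size α+β.
So α+β = 20 and α/(α+β) = 0.31, giving α = 0.31·20 = 6.2 and β = 20 − 6.2 = 13.8.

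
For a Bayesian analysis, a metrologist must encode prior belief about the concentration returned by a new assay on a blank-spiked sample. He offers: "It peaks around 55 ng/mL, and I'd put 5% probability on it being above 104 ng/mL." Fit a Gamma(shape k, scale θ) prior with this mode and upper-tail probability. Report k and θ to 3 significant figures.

k ≈ 7.85, θ ≈ 8.03

Gamma(k,θ) with k>1 has mode (k−1)θ, so θ = 55/(k−1).
Need P(X < 104) = 0.95 with θ tied to k this way. Start at k = 2, θ = 55: P(X<104) ≈ 0.564.
Too low — raise k to concentrate. Iterating converges to k ≈ 7.85.
Then θ = 55/(7.85−1) ≈ 8.03.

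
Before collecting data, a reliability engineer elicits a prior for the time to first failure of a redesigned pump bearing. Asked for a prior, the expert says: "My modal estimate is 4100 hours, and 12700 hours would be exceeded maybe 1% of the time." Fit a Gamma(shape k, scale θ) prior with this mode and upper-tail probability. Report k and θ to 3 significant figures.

Gamma(k,θ) with k>1 has mode (k−1)θ, so θ = 4100/(k−1).
Need P(X < 12700) = 0.99 with θ tied to k this way. Start at k = 2, θ = 4100: P(X<12700) ≈ 0.815.
Too low — raise k to concentrate. Iterating converges to k ≈ 4.49.
Then θ = 4100/(4.49−1) ≈ 1170.

k ≈ 4.49, θ ≈ 1170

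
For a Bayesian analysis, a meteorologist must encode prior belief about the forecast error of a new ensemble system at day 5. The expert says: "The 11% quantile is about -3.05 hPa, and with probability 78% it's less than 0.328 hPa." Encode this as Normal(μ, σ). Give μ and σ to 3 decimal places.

μ = -0.977, σ = 1.690

For Normal(μ,σ), the p-quantile is μ + z_p·σ. Here z_{0.11} = -1.227, z_{0.78} = 0.7722.
So -3.05 = μ − 1.227σ and 0.328 = μ + 0.7722σ.
Subtracting: σ = (0.328 − -3.05)/(0.7722 − (-1.227)) = 1.690.
Then μ = -3.05 − (-1.227)·1.690 = -0.977.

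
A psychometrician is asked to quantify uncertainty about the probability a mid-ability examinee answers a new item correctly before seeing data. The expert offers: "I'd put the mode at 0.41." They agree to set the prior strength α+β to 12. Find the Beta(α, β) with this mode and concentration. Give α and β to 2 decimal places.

For α,β > 1 the Beta mode is (α−1)/(α+β−2). With α+β = 12, the mode is (α−1)/10.
Set (α−1)/10 = 0.41 → α = 1 + 0.41·10 = 5.10.
β = 12 − α = 6.90.

α = 5.10, β = 6.90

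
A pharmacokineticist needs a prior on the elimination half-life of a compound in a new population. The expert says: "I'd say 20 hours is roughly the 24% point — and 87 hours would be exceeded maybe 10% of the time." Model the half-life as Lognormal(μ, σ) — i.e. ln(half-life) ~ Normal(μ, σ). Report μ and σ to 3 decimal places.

If T ~ Lognormal(μ,σ) then ln T ~ Normal(μ,σ), so the p-quantile of ln T is μ + z_p·σ.
ln(20) = 2.996 and ln(87) = 4.466; z_{0.24} = -0.7063, z_{0.9} = 1.282.
σ = (4.466 − 2.996)/(1.282 − (-0.7063)) = 0.740.
μ = 2.996 − (-0.7063)·0.740 = 3.518.

μ ≈ 3.518, σ ≈ 0.740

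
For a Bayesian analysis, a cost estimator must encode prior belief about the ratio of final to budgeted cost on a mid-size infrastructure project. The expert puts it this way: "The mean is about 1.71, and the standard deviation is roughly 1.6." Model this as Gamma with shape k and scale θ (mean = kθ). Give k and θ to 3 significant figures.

k ≈ 1.14, θ ≈ 1.5

For Gamma(k, scale θ): mean = kθ, variance = kθ², so CV = 1/√k.
CV = SD/mean = 1.6/1.71 = 0.9357, hence k = 1/CV² = 1.14.
Then θ = mean/k = 1.71/1.14 = 1.5.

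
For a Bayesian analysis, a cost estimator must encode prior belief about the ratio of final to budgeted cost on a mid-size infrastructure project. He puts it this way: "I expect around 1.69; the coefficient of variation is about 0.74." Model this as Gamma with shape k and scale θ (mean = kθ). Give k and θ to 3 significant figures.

For Gamma(k, scale θ): mean = kθ, variance = kθ², so CV = 1/√k.
CV = 0.74, hence k = 1/CV² = 1.83.
Then θ = mean/k = 1.69/1.83 = 0.925.

k ≈ 1.83, θ ≈ 0.925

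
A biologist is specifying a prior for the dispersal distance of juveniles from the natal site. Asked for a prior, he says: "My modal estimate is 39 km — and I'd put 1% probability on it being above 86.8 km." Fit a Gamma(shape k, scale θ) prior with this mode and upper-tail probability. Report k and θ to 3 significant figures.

Gamma(k,θ) with k>1 has mode (k−1)θ, so θ = 39/(k−1).
Need P(X < 86.8) = 0.99 with θ tied to k this way. Start at k = 2, θ = 39: P(X<86.8) ≈ 0.652.
Too low — raise k to concentrate. Iterating converges to k ≈ 8.51.
Then θ = 39/(8.51−1) ≈ 5.19.

k ≈ 8.51, θ ≈ 5.19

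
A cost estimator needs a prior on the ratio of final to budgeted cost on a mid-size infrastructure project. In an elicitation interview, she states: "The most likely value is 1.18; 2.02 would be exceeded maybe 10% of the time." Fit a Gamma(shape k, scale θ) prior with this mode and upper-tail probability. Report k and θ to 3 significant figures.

k ≈ 7.56, θ ≈ 0.18

Gamma(k,θ) with k>1 has mode (k−1)θ, so θ = 1.18/(k−1).
Need P(X < 2.02) = 0.9 with θ tied to k this way. Start at k = 2, θ = 1.18: P(X<2.02) ≈ 0.510.
Too low — raise k to concentrate. Iterating converges to k ≈ 7.56.
Then θ = 1.18/(7.56−1) ≈ 0.18.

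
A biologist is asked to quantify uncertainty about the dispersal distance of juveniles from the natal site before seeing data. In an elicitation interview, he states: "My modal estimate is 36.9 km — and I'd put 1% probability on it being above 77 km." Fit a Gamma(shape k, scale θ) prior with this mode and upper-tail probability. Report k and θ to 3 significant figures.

Gamma(k,θ) with k>1 has mode (k−1)θ, so θ = 36.9/(k−1).
Need P(X < 77) = 0.99 with θ tied to k this way. Start at k = 2, θ = 36.9: P(X<77) ≈ 0.617.
Too low — raise k to concentrate. Iterating converges to k ≈ 10.
Then θ = 36.9/(10−1) ≈ 4.1.

k ≈ 10, θ ≈ 4.1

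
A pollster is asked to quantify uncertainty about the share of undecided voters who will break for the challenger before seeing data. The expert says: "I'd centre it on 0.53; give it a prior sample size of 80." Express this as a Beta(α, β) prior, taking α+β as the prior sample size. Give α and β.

Under the effective-sample-size interpretation, Beta(α, β) has prior mean α/(α+β) and prior sample size α+β.
So α+β = 80 and α/(α+β) = 0.53, giving α = 0.53·80 = 42.4 and β = 80 − 42.4 = 37.6.

α = 42.4, β = 37.6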